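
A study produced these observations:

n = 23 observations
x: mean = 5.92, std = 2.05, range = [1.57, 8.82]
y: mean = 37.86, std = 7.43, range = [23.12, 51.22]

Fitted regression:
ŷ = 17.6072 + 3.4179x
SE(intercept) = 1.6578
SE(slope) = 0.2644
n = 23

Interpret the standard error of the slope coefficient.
SE(β̂₁) = 0.2644 is the estimated standard deviation of the slope estimate across repeated samples; relative to β̂₁ = 3.4179 that is 7.7%, a precise estimate.

SE(β̂₁) = s / √Sxx, where s is the residual standard deviation and Sxx = Σ(x − x̄)². It is the yardstick for how far β̂₁ = 3.4179 could plausibly be from the true slope.

Relative precision:
- SE / |β̂₁| = 0.2644 / 3.4179 = 7.7%
- Rule of thumb (under 20%: precise; 20% to under 50%: moderately precise; 50% or more: imprecise) → precise

Link to interval estimation: a confidence interval for β₁ is β̂₁ ± t* × 0.2644, so SE sets the half-width per unit of t*.

What drives SE(β̂₁): larger n (here n = 23) → smaller SE; wider spread of x values → smaller SE; more residual scatter → larger SE.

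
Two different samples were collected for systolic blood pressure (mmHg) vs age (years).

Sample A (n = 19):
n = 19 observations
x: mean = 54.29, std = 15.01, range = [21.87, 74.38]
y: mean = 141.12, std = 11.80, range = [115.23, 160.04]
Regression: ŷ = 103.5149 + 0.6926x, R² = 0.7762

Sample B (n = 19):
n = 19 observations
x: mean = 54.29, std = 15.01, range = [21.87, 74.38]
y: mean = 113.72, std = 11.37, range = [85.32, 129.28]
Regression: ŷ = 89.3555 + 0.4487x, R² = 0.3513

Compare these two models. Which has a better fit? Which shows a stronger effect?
Model A has the better fit (R² = 0.7762 vs 0.3513). Model A shows the stronger effect (|β₁| = 0.6926 vs 0.4487).

Model Comparison:

Which explains more variance? (R²)
- Model A: R² = 0.7762 → 77.62% of variance in blood pressure explained
- Model B: R² = 0.3513 → 35.13% of variance in blood pressure explained
- 0.7762 > 0.3513 → Model A has the better fit

Strength of effect — compare |β₁|:
- Model A: β₁ = 0.6926 → predicted blood pressure rises 0.6926 mmHg per additional year of age
- Model B: β₁ = 0.4487 → predicted blood pressure rises 0.4487 mmHg per additional year of age
- |0.6926| > |0.4487| → Model A shows the stronger marginal effect

Notes:
- R² measures how tightly points cluster around the line; β₁ measures how steep the line is — they answer different questions.
- The two samples could reflect different populations, time periods, or measurement quality.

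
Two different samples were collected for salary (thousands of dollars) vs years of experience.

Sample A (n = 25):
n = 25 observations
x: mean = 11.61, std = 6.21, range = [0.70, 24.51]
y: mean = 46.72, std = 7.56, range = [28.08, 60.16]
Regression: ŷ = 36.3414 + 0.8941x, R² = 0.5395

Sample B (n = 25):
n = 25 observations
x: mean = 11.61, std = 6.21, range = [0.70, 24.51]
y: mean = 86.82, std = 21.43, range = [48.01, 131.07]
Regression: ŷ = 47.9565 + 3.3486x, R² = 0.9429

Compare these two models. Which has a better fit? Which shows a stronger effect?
Model B has the better fit (R² = 0.9429 vs 0.5395). Model B shows the stronger effect (|β₁| = 3.3486 vs 0.8941).

Model Comparison:

Fit — compare R²:
- Model A: R² = 0.5395 → 53.95% of variance in salary explained
- Model B: R² = 0.9429 → 94.29% of variance in salary explained
- 0.9429 > 0.5395 → Model B has the better fit

Effect size (slope magnitude):
- Model A: β₁ = 0.8941 → predicted salary rises 0.8941 thousand dollars per additional year of experience
- Model B: β₁ = 3.3486 → predicted salary rises 3.3486 thousand dollars per additional year of experience
- |0.8941| < |3.3486| → Model B shows the stronger marginal effect

Note: The two samples could reflect different populations, time periods, or measurement quality.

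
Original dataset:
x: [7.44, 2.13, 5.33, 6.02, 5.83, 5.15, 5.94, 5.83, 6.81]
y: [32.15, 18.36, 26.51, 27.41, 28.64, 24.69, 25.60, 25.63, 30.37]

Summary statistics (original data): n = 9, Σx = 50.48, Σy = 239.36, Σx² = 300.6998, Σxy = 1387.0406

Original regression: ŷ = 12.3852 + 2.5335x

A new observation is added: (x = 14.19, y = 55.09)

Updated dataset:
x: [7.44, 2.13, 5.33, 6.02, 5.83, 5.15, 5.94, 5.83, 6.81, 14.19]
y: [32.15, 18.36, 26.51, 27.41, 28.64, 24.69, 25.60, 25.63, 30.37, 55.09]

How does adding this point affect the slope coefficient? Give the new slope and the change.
Adding the point moves β₁ from 2.5335 to 3.1557, i.e. it increases by 0.6222 (+24.6%).

The new point has HIGH LEVERAGE: x = 14.19 is far from the original mean x̄ = 50.48/9 ≈ 5.61 (original range [2.13, 7.44]).

Step 1: Update the sums with the new point (n goes from 9 to 10)
Σx  = 50.48 + 14.19 = 64.67
Σy  = 239.36 + 55.09 = 294.45
Σx² = 300.6998 + 14.19² = 300.6998 + 201.3561 = 502.0559
Σxy = 1387.0406 + 14.19×55.09 = 1387.0406 + 781.7271 = 2168.7677

Step 2: Recompute the slope with b₁ = (nΣxy − ΣxΣy) / (nΣx² − (Σx)²)
Numerator   = 10×2168.7677 − 64.67×294.45 = 21687.6770 − 19042.0815 = 2645.5955
Denominator = 10×502.0559 − 64.67² = 5020.5590 − 4182.2089 = 838.3501
b₁(new) = 2645.5955 / 838.3501 = 3.1557

(Same formula on the original sums: (9×1387.0406 − 50.48×239.36) / (9×300.6998 − 50.48²) = 400.4726 / 158.0678 = 2.5335, matching the given fit.)

Step 3: Change in slope
Δβ₁ = 3.1557 − 2.5335 = +0.6222
Relative change = +0.6222 / 2.5335 × 100% = +24.6%
→ the slope increases when the point is added.

A high-leverage point only changes the slope if it is off the original line; here y = 55.09 is above the original trend, so the slope increases.
In practice: examine leverage (hᵢ) and Cook's distance rather than deleting it automatically; investigate whether it comes from the same population as the rest of the sample.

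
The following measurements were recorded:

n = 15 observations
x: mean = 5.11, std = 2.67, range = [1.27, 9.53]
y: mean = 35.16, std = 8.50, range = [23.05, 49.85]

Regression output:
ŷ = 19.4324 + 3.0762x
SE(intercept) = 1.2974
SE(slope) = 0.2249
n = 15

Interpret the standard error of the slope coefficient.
The slope 3.0762 is pinned down to within about ±0.2249 (one SE) by these data — relative uncertainty 7.3%, i.e. precise.

What SE measures:
- The standard error quantifies the sampling variability of the coefficient estimate
- It is the estimated standard deviation of β̂₁ across hypothetical repeated samples of the same size
- Smaller SE → more precise estimate

Relative precision:
- SE / |β̂₁| = 0.2249 / 3.0762 = 7.3%
- Rule of thumb (under 20%: precise; 20% to under 50%: moderately precise; 50% or more: imprecise) → precise

Link to interval estimation: a confidence interval for β₁ is β̂₁ ± t* × 0.2249, so SE sets the half-width per unit of t*.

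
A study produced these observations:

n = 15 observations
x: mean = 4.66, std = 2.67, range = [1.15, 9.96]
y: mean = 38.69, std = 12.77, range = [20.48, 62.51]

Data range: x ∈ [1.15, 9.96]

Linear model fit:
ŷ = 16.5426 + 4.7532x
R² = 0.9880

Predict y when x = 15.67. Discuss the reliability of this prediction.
ŷ = 91.0252, but this is extrapolation (above the data range [1.15, 9.96]) and may be unreliable.

Prediction calculation:
ŷ = 16.5426 + 4.7532 × 15.67
ŷ = 91.0252

Reliability:
- Data range: x ∈ [1.15, 9.96]
- Prediction point: x = 15.67 is 5.71 units above the observed range → this is EXTRAPOLATION, not interpolation

Why that matters here:
- R² describes fit only over the sampled x values; it says nothing about behaviour beyond them
- The linear relationship may not hold outside the observed range
- There are no observations near this x to validate the fitted line there

Report the number if required, but flag clearly that it is an extrapolation.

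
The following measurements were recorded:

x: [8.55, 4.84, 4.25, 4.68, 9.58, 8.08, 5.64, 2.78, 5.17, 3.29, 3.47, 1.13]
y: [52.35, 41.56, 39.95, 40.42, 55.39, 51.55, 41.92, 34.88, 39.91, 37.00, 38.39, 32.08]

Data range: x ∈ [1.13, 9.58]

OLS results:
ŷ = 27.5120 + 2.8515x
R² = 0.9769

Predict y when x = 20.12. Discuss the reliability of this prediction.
The equation gives ŷ = 84.8842; however x = 20.12 is 10.54 units above the observed range, so this extrapolated value should not be trusted.

Prediction calculation:
ŷ = 27.5120 + 2.8515 × 20.12
ŷ = 84.8842

Reliability:
- Data range: x ∈ [1.13, 9.58]
- Prediction point: x = 20.12 is 10.54 units above the observed range → this is EXTRAPOLATION, not interpolation

Why that matters here:
- Real relationships often flatten, saturate, or turn nonlinear at extremes
- There are no observations near this x to validate the fitted line there

A defensible statement: 'if the linear trend continued to x = 20.12, y would be about 84.8842' — the premise is untested.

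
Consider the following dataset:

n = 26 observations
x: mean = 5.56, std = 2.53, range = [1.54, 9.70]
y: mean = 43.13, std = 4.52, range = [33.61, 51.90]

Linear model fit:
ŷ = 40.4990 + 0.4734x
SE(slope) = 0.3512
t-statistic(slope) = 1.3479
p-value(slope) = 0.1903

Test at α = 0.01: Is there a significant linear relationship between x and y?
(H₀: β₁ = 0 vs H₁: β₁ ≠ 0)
p-value = 0.1903 ≥ α = 0.01, so we fail to reject H₀. The relationship is not significant.

Hypothesis test for the slope coefficient:

H₀: β₁ = 0 (no linear relationship)
H₁: β₁ ≠ 0 (linear relationship exists)

Test statistic: t = β̂₁ / SE(β̂₁) = 0.4734 / 0.3512 = 1.3479

p = 0.1903: how often a slope estimate this far from 0 (in SE units) would arise by chance if β₁ were truly 0.

Decision rule: reject H₀ if p-value < α.
p-value = 0.1903 ≥ α = 0.01 → fail to reject H₀.

Conclusion: the linear association between x and y is not significant at the 1% level.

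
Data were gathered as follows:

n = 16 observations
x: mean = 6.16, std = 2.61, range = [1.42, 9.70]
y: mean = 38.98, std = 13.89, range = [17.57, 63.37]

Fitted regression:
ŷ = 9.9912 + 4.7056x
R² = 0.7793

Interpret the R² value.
The model explains 77.93% of the variance in y (R² = 0.7793), leaving 22.07% unexplained; the fit is strong.

R² (coefficient of determination) measures the proportion of variance in y explained by the regression model.

Here R² = 0.7793:
- Explained: 77.93% of the variation in y
- Unexplained (residual): 100% − 77.93% = 22.07%
- Rule of thumb (below 0.3 weak; 0.3 to below 0.7 moderate; 0.7 and above strong) → strong

Equivalently, for simple linear regression R² = r², so |r| = √0.7793 ≈ 0.8828.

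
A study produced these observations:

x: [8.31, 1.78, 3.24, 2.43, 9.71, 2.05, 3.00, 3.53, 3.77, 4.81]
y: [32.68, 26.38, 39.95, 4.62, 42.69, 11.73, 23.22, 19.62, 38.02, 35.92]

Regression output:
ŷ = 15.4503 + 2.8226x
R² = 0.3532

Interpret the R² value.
The model explains 35.32% of the variance in y (R² = 0.3532), leaving 64.68% unexplained; the fit is moderate.

R² = 1 − SS_res/SS_tot compares the residual scatter to the total scatter of y about its mean.

Here R² = 0.3532:
- Explained: 35.32% of the variation in y
- Unexplained (residual): 100% − 35.32% = 64.68%
- Rule of thumb (below 0.3 weak; 0.3 to below 0.7 moderate; 0.7 and above strong) → moderate

Calculation: R² = 1 − (SS_res / SS_tot), where SS_res is the sum of squared residuals and SS_tot the total sum of squares.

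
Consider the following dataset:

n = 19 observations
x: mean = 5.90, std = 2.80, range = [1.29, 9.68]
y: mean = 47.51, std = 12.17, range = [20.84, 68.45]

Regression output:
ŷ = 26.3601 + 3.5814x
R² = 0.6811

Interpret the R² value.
R² = 0.6811 means 68.11% of the variation in y is explained by the linear relationship with x. This indicates a moderate fit.

The coefficient of determination R² is the fraction of the total variation in y that the fitted line accounts for.

Here R² = 0.6811:
- Explained: 68.11% of the variation in y
- Unexplained (residual): 100% − 68.11% = 31.89%
- Rule of thumb (below 0.3 weak; 0.3 to below 0.7 moderate; 0.7 and above strong) → moderate

Calculation: R² = 1 − (SS_res / SS_tot), where SS_res is the sum of squared residuals and SS_tot the total sum of squares.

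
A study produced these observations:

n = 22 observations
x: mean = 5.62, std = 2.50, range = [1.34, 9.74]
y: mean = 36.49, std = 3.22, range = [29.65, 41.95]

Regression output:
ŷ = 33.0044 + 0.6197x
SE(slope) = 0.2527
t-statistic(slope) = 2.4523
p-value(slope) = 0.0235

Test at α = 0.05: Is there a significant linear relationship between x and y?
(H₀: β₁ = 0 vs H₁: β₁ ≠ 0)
p-value = 0.0235 < α = 0.05, so we reject H₀. The relationship is significant.

Hypothesis test for the slope coefficient:

H₀: β₁ = 0 (no linear relationship)
H₁: β₁ ≠ 0 (linear relationship exists)

Test statistic: t = β̂₁ / SE(β̂₁) = 0.6197 / 0.2527 = 2.4523

p = 0.0235: how often a slope estimate this far from 0 (in SE units) would arise by chance if β₁ were truly 0.

Decision rule: reject H₀ if p-value < α.
p-value = 0.0235 < α = 0.05 → reject H₀.

Conclusion: the linear association between x and y is significant at the 5% level.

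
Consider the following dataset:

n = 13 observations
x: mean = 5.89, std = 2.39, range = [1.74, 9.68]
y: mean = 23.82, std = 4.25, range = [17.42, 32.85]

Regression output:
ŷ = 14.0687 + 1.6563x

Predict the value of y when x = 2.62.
ŷ = 18.4082

Plug x = 2.62 into the fitted line:

ŷ = 14.0687 + 1.6563 × 2.62
ŷ = 14.0687 + 4.3395
ŷ = 18.4082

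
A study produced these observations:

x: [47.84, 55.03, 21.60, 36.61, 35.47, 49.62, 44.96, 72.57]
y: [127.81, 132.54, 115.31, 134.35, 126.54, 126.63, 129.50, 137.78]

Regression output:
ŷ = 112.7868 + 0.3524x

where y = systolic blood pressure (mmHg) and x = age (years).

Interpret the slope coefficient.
For each additional year of age, predicted blood pressure increases by approximately 0.3524 mmHg.

The slope coefficient β₁ = 0.3524 represents the marginal effect of age on blood pressure.

Interpretation:
- Age up by 1 year → predicted blood pressure increases by 0.3524 mmHg
- The effect is assumed constant over the observed range of x (linearity)
- The sign (+) gives the direction; the magnitude 0.3524 gives the size of the effect per year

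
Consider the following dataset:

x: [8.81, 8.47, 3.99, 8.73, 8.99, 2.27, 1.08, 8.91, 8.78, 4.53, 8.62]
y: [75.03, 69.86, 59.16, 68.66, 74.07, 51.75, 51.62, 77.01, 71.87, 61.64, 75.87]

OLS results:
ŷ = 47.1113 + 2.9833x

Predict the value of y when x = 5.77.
ŷ = 64.3249

To predict y for x = 5.77, substitute into the regression equation:

ŷ = 47.1113 + 2.9833 × 5.77
ŷ = 47.1113 + 17.2136
ŷ = 64.3249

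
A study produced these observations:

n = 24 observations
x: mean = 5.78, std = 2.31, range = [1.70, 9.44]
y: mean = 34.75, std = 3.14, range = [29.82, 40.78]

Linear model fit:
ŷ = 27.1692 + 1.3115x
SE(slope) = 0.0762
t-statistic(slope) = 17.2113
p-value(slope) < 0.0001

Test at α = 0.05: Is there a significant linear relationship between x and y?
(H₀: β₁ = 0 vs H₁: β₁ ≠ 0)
Since p-value < 0.0001 < α = 0.05, reject H₀ — the slope is significantly different from 0.

Hypothesis test for the slope coefficient:

H₀: β₁ = 0 (no linear relationship)
H₁: β₁ ≠ 0 (linear relationship exists)

Test statistic: t = β̂₁ / SE(β̂₁) = 1.3115 / 0.0762 = 17.2113

With df = 22, the two-sided p-value for |t| = 17.2113 is <0.0001.

Decision rule: reject H₀ if p-value < α.
p-value < 0.0001 < α = 0.05 → reject H₀.

At α = 0.05 the data do provide convincing evidence of a nonzero slope.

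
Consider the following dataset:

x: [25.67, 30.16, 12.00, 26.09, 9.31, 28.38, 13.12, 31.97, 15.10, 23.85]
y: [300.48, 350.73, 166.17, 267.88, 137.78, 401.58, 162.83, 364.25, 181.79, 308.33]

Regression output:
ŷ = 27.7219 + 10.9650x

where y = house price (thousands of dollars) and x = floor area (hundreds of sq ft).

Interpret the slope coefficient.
For each additional hundred sq ft of floor area, predicted house price increases by approximately 10.9650 thousand dollars.

β₁ = 10.9650 is the change in predicted house price (thousand dollars) per additional hundred sq ft of floor area.

Interpretation:
- Floor area up by 1 hundred sq ft → predicted house price increases by 10.9650 thousand dollars
- This is a linear approximation: the same per-unit change is assumed across the whole observed x range
- The slope describes association in these data, not necessarily a causal effect

The intercept β₀ = 27.7219 is the predicted house price when floor area = 0; since the smallest observed x is 9.31, this is an extrapolation and mainly anchors the line.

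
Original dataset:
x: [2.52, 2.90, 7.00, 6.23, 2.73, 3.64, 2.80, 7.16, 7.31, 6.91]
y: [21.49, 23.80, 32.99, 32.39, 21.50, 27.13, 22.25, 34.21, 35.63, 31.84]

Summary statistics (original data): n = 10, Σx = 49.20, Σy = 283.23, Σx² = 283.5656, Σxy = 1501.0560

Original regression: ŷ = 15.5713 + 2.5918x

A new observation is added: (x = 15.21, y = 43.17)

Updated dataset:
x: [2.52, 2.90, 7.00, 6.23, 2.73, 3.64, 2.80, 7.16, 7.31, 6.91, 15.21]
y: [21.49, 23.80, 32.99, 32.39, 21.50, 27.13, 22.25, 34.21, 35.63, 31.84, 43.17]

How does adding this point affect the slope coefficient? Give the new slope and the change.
The slope changes from 2.5918 to 1.7890 (change of -0.8028, or -31.0%).

x = 15.21 lies well outside the original x-range [2.52, 7.31] (x̄ ≈ 4.92), so this observation has high leverage and can move the slope substantially.

Step 1: Update the sums with the new point (n goes from 10 to 11)
Σx  = 49.20 + 15.21 = 64.41
Σy  = 283.23 + 43.17 = 326.40
Σx² = 283.5656 + 15.21² = 283.5656 + 231.3441 = 514.9097
Σxy = 1501.0560 + 15.21×43.17 = 1501.0560 + 656.6157 = 2157.6717

Step 2: Recompute the slope with b₁ = (nΣxy − ΣxΣy) / (nΣx² − (Σx)²)
Numerator   = 11×2157.6717 − 64.41×326.40 = 23734.3887 − 21023.4240 = 2710.9647
Denominator = 11×514.9097 − 64.41² = 5664.0067 − 4148.6481 = 1515.3586
b₁(new) = 2710.9647 / 1515.3586 = 1.7890

(Same formula on the original sums: (10×1501.0560 − 49.20×283.23) / (10×283.5656 − 49.20²) = 1075.6440 / 415.0160 = 2.5918, matching the given fit.)

Step 3: Change in slope
Δβ₁ = 1.7890 − 2.5918 = -0.8028
Relative change = -0.8028 / 2.5918 × 100% = -31.0%
→ the slope decreases when the point is added.

Because the point sits below the extension of the original line at a high-leverage x, it tilts the fit down.
In practice: examine leverage (hᵢ) and Cook's distance rather than deleting it automatically.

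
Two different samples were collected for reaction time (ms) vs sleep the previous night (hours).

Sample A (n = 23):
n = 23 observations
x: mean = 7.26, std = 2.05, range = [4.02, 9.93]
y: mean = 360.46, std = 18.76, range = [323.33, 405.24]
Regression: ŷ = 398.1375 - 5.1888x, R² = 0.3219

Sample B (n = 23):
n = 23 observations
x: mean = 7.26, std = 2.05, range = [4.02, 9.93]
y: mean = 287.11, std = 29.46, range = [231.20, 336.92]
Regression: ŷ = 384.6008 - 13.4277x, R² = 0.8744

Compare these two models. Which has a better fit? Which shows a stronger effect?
Model B has the better fit (R² = 0.8744 vs 0.3219). Model B shows the stronger effect (|β₁| = 13.4277 vs 5.1888).

Model Comparison:

Fit — compare R²:
- Model A: R² = 0.3219 → 32.19% of variance in reaction time explained
- Model B: R² = 0.8744 → 87.44% of variance in reaction time explained
- 0.8744 > 0.3219 → Model B has the better fit

Which has the larger per-hour effect? (|β₁|)
- Model A: β₁ = -5.1888 → predicted reaction time falls 5.1888 ms per additional hour of sleep
- Model B: β₁ = -13.4277 → predicted reaction time falls 13.4277 ms per additional hour of sleep
- |-5.1888| < |-13.4277| → Model B shows the stronger marginal effect

Notes:
- The two samples could reflect different populations, time periods, or measurement quality.
- A steeper slope doesn't make a better model if the scatter around the line is large.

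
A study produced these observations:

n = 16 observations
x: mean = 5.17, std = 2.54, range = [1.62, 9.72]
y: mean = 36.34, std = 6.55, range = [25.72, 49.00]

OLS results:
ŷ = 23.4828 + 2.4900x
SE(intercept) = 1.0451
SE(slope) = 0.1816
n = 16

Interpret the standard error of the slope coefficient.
The slope 2.4900 is pinned down to within about ±0.1816 (one SE) by these data — relative uncertainty 7.3%, i.e. precise.

SE(β̂₁) = 0.1816 says: if we drew many samples of n = 16 from the same population and refit each time, the fitted slopes would scatter with a standard deviation of roughly 0.1816 around the true β₁.

Relative precision:
- SE / |β̂₁| = 0.1816 / 2.4900 = 7.3%
- Rule of thumb (under 20%: precise; 20% to under 50%: moderately precise; 50% or more: imprecise) → precise

Rough 95% range (±2 SE): 2.4900 ± 0.3632 → (2.1268, 2.8532).

What drives SE(β̂₁): larger n (here n = 16) → smaller SE; more residual scatter → larger SE; wider spread of x values → smaller SE.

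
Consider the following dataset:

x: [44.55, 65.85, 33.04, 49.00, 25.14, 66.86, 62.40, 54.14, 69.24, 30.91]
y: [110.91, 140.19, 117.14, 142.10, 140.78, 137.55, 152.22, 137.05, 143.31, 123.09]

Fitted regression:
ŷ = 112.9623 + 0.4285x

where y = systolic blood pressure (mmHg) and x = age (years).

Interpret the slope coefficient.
An increase of one year in age is associated with a 0.4285 mmHg increase in predicted blood pressure.

The slope coefficient β₁ = 0.4285 represents the marginal effect of age on blood pressure.

Interpretation:
- Age up by 1 year → predicted blood pressure increases by 0.4285 mmHg
- This is a linear approximation: the same per-unit change is assumed across the whole observed x range
- The slope describes association in these data, not necessarily a causal effect

(β₀ = 112.9623 is the fitted value at x = 0 and is not part of the slope interpretation.)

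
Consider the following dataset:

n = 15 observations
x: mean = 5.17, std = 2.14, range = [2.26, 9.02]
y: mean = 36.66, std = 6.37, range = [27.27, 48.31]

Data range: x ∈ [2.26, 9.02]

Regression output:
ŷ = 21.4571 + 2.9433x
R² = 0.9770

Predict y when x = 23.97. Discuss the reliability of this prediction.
ŷ = 92.0080, but this is extrapolation (above the data range [2.26, 9.02]) and may be unreliable.

Prediction calculation:
ŷ = 21.4571 + 2.9433 × 23.97
ŷ = 92.0080

Reliability:
- Data range: x ∈ [2.26, 9.02]
- Prediction point: x = 23.97 is 14.95 units above the observed range → this is EXTRAPOLATION, not interpolation

Why that matters here:
- The standard error of prediction grows with (x − x̄)², and x = 23.97 is far from x̄ = 5.17
- The linear relationship may not hold outside the observed range
- There are no observations near this x to validate the fitted line there

The R² = 0.9770 only validates the fit within [2.26, 9.02]; treat ŷ = 92.0080 with caution.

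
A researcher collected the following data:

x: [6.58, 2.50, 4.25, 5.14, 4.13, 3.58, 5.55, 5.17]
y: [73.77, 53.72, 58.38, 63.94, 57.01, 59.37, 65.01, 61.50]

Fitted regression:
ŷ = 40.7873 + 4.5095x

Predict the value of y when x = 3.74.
ŷ = 57.6528

x = 3.74 lies inside the observed range [2.50, 6.58], so the fitted equation applies directly:

ŷ = 40.7873 + 4.5095 × 3.74
ŷ = 40.7873 + 16.8655
ŷ = 57.6528

This is a point prediction; actual observations scatter around it by roughly the residual standard deviation.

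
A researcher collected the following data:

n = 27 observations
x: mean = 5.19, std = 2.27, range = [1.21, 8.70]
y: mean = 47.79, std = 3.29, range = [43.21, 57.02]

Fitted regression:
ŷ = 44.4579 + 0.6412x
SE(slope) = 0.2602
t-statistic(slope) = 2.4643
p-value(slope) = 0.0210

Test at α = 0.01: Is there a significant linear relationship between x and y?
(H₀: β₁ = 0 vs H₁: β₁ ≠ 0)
p-value = 0.0210 ≥ α = 0.01, so we fail to reject H₀. The relationship is not significant.

Hypothesis test for the slope coefficient:

H₀: β₁ = 0 (no linear relationship)
H₁: β₁ ≠ 0 (linear relationship exists)

Test statistic: t = β̂₁ / SE(β̂₁) = 0.6412 / 0.2602 = 2.4643

With df = 25, the two-sided p-value for |t| = 2.4643 is 0.0210.

Decision rule: reject H₀ if p-value < α.
p-value = 0.0210 ≥ α = 0.01 → fail to reject H₀.

At α = 0.01 the data do not provide convincing evidence of a nonzero slope.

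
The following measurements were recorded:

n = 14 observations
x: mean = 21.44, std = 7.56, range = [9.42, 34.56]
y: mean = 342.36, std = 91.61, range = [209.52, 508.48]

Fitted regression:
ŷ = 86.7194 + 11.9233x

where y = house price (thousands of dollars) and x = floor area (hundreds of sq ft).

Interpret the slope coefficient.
An increase of one hundred sq ft in floor area is associated with a 11.9233 thousand dollars increase in predicted house price.

The slope β₁ = 11.9233 gives the rate at which the fitted house price changes with floor area.

Interpretation:
- Floor area up by 1 hundred sq ft → predicted house price increases by 11.9233 thousand dollars
- This is a linear approximation: the same per-unit change is assumed across the whole observed x range

The intercept β₀ = 86.7194 is the predicted house price when floor area = 0; since the smallest observed x is 9.42, this is an extrapolation and mainly anchors the line.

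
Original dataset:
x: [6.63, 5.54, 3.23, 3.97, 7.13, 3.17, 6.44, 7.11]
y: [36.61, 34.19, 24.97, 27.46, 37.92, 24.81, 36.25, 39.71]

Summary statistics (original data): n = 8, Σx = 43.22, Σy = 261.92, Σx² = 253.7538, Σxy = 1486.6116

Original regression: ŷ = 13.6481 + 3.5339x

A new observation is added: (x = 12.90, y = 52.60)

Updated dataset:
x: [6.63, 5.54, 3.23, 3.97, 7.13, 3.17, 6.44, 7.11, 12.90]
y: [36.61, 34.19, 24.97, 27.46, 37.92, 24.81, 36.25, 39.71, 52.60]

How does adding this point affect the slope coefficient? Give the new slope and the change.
New slope β₁ = 2.9042 versus 3.5339 before: a change of -0.6297 (-17.8%).

x = 12.90 lies well outside the original x-range [3.17, 7.13] (x̄ ≈ 5.40), so this observation has high leverage and can move the slope substantially.

Step 1: Update the sums with the new point (n goes from 8 to 9)
Σx  = 43.22 + 12.90 = 56.12
Σy  = 261.92 + 52.60 = 314.52
Σx² = 253.7538 + 12.90² = 253.7538 + 166.4100 = 420.1638
Σxy = 1486.6116 + 12.90×52.60 = 1486.6116 + 678.5400 = 2165.1516

Step 2: Recompute the slope with b₁ = (nΣxy − ΣxΣy) / (nΣx² − (Σx)²)
Numerator   = 9×2165.1516 − 56.12×314.52 = 19486.3644 − 17650.8624 = 1835.5020
Denominator = 9×420.1638 − 56.12² = 3781.4742 − 3149.4544 = 632.0198
b₁(new) = 1835.5020 / 632.0198 = 2.9042

(Same formula on the original sums: (8×1486.6116 − 43.22×261.92) / (8×253.7538 − 43.22²) = 572.7104 / 162.0620 = 3.5339, matching the given fit.)

Step 3: Change in slope
Δβ₁ = 2.9042 − 3.5339 = -0.6297
Relative change = -0.6297 / 3.5339 × 100% = -17.8%
→ the slope decreases when the point is added.

Because the point sits below the extension of the original line at a high-leverage x, it tilts the fit down.
In practice: refit with and without it and report both if conclusions differ.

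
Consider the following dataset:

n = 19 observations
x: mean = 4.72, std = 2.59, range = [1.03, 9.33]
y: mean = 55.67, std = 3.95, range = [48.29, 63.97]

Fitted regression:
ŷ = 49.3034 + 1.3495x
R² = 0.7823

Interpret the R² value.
The model explains 78.23% of the variance in y (R² = 0.7823), leaving 21.77% unexplained; the fit is strong.

R² (coefficient of determination) measures the proportion of variance in y explained by the regression model.

Here R² = 0.7823:
- Explained: 78.23% of the variation in y
- Unexplained (residual): 100% − 78.23% = 21.77%
- Rule of thumb (below 0.3 weak; 0.3 to below 0.7 moderate; 0.7 and above strong) → strong

Note: R² says nothing about causation, and a high R² does not by itself mean the linear form is appropriate — check the residuals.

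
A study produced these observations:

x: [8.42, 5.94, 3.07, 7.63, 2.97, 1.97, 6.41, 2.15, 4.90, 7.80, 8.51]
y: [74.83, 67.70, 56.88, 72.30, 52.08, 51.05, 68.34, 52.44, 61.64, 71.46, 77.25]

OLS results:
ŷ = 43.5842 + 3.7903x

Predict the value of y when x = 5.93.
ŷ = 66.0607

x = 5.93 lies inside the observed range [1.97, 8.51], so the fitted equation applies directly:

ŷ = 43.5842 + 3.7903 × 5.93
ŷ = 43.5842 + 22.4765
ŷ = 66.0607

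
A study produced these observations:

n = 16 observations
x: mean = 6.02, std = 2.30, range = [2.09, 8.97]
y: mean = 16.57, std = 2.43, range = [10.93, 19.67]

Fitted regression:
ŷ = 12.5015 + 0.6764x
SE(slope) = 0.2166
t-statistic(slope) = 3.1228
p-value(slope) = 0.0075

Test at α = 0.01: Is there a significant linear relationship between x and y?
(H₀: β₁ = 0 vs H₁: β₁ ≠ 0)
p-value = 0.0075 < α = 0.01, so we reject H₀. The relationship is significant.

Hypothesis test for the slope coefficient:

H₀: β₁ = 0 (no linear relationship)
H₁: β₁ ≠ 0 (linear relationship exists)

Test statistic: t = β̂₁ / SE(β̂₁) = 0.6764 / 0.2166 = 3.1228

The p-value (0.0075) is the probability, under H₀, of a t-statistic at least as extreme as |t| = 3.1228 (two-sided, df = n − 2 = 14).

Decision rule: reject H₀ if p-value < α.
p-value = 0.0075 < α = 0.01 → reject H₀.

There is sufficient evidence at the 1% significance level to conclude that a linear relationship exists between x and y.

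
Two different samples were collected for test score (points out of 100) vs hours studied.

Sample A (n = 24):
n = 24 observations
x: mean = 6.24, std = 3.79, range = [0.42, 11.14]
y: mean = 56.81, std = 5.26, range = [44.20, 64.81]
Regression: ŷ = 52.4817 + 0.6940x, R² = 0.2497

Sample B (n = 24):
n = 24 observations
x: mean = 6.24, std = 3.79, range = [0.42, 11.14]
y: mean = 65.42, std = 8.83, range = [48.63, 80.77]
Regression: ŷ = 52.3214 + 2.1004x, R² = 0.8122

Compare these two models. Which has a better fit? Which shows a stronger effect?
Model B has the better fit (R² = 0.8122 vs 0.2497). Model B shows the stronger effect (|β₁| = 2.1004 vs 0.6940).

Model Comparison:

Fit — compare R²:
- Model A: R² = 0.2497 → 24.97% of variance in test score explained
- Model B: R² = 0.8122 → 81.22% of variance in test score explained
- 0.8122 > 0.2497 → Model B has the better fit

Effect size (slope magnitude):
- Model A: β₁ = 0.6940 → predicted test score rises 0.6940 points per additional hour of study time
- Model B: β₁ = 2.1004 → predicted test score rises 2.1004 points per additional hour of study time
- |0.6940| < |2.1004| → Model B shows the stronger marginal effect

Note: A steeper slope doesn't make a better model if the scatter around the line is large.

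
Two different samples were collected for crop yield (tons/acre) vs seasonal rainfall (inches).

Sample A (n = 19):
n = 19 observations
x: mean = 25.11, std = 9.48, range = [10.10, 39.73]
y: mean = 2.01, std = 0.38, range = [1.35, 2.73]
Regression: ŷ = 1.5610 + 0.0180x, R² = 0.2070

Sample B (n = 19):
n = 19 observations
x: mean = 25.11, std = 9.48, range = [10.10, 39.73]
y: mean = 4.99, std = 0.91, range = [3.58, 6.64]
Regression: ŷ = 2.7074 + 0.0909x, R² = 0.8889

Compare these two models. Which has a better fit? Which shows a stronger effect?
Model B has the better fit (R² = 0.8889 vs 0.2070). Model B shows the stronger effect (|β₁| = 0.0909 vs 0.0180).

Model Comparison:

Fit — compare R²:
- Model A: R² = 0.2070 → 20.70% of variance in crop yield explained
- Model B: R² = 0.8889 → 88.89% of variance in crop yield explained
- 0.8889 > 0.2070 → Model B has the better fit

Strength of effect — compare |β₁|:
- Model A: β₁ = 0.0180 → predicted crop yield rises 0.0180 tons/acre per additional inch of rainfall
- Model B: β₁ = 0.0909 → predicted crop yield rises 0.0909 tons/acre per additional inch of rainfall
- |0.0180| < |0.0909| → Model B shows the stronger marginal effect

Note: The two samples could reflect different populations, time periods, or measurement quality.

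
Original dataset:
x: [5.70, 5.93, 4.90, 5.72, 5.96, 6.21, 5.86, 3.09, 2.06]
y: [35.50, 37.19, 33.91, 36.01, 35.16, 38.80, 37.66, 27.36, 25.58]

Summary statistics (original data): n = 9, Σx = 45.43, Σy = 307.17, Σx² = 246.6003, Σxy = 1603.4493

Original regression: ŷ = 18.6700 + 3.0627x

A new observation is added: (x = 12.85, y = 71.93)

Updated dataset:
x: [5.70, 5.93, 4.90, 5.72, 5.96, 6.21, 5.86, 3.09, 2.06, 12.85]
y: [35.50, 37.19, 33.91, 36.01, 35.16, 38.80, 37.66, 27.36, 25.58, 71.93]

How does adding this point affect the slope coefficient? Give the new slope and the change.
The slope changes from 3.0627 to 4.4175 (change of +1.3548, or +44.2%).

x = 12.85 lies well outside the original x-range [2.06, 6.21] (x̄ ≈ 5.05), so this observation has high leverage and can move the slope substantially.

Step 1: Update the sums with the new point (n goes from 9 to 10)
Σx  = 45.43 + 12.85 = 58.28
Σy  = 307.17 + 71.93 = 379.10
Σx² = 246.6003 + 12.85² = 246.6003 + 165.1225 = 411.7228
Σxy = 1603.4493 + 12.85×71.93 = 1603.4493 + 924.3005 = 2527.7498

Step 2: Recompute the slope with b₁ = (nΣxy − ΣxΣy) / (nΣx² − (Σx)²)
Numerator   = 10×2527.7498 − 58.28×379.10 = 25277.4980 − 22093.9480 = 3183.5500
Denominator = 10×411.7228 − 58.28² = 4117.2280 − 3396.5584 = 720.6696
b₁(new) = 3183.5500 / 720.6696 = 4.4175

(Same formula on the original sums: (9×1603.4493 − 45.43×307.17) / (9×246.6003 − 45.43²) = 476.3106 / 155.5178 = 3.0627, matching the given fit.)

Step 3: Change in slope
Δβ₁ = 4.4175 − 3.0627 = +1.3548
Relative change = +1.3548 / 3.0627 × 100% = +44.2%
→ the slope increases when the point is added.

Because the point sits above the extension of the original line at a high-leverage x, it tilts the fit up.
In practice: refit with and without it and report both if conclusions differ.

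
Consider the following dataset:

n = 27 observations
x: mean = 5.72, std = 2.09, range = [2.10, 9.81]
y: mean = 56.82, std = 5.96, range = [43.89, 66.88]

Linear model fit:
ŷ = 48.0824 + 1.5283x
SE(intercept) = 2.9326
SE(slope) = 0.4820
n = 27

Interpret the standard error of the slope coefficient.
SE(β̂₁) = 0.4820 is the estimated standard deviation of the slope estimate across repeated samples; relative to β̂₁ = 1.5283 that is 31.5%, a moderately precise estimate.

What SE measures:
- The standard error quantifies the sampling variability of the coefficient estimate
- It is the estimated standard deviation of β̂₁ across hypothetical repeated samples of the same size
- Smaller SE → more precise estimate

Relative precision:
- SE / |β̂₁| = 0.4820 / 1.5283 = 31.5%
- Rule of thumb (under 20%: precise; 20% to under 50%: moderately precise; 50% or more: imprecise) → moderately precise

Link to the t-test: t = β̂₁ / SE(β̂₁) = 1.5283 / 0.4820 = 3.1707, the statistic for H₀: β₁ = 0.

What drives SE(β̂₁): wider spread of x values → smaller SE.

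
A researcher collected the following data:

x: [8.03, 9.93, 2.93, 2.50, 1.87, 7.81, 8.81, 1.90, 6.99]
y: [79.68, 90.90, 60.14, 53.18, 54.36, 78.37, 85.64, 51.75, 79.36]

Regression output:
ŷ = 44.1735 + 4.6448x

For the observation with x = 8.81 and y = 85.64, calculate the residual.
Residual = 0.5458

The residual is the difference between the actual value and the predicted value:

Residual = y - ŷ

Step 1: Calculate predicted value
ŷ = 44.1735 + 4.6448 × 8.81
ŷ = 85.0942

Step 2: Calculate residual
Residual = 85.64 - 85.0942
Residual = 0.5458

Interpretation: the model underestimates the actual value by 0.5458 at this point (positive residual → observation lies above the fitted line).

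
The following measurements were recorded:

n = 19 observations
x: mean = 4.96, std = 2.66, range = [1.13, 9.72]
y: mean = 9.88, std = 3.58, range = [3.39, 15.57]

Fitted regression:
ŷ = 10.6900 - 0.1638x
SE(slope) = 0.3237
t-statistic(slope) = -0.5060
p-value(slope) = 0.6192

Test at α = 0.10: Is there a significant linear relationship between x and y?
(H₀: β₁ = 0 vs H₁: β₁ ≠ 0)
Fail to reject H₀: p-value = 0.6192 ≥ α = 0.10. The linear relationship is not significant at the 10% level.

Hypothesis test for the slope coefficient:

H₀: β₁ = 0 (no linear relationship)
H₁: β₁ ≠ 0 (linear relationship exists)

Test statistic: t = β̂₁ / SE(β̂₁) = -0.1638 / 0.3237 = -0.5060

p = 0.6192: how often a slope estimate this far from 0 (in SE units) would arise by chance if β₁ were truly 0.

Decision rule: reject H₀ if p-value < α.
p-value = 0.6192 ≥ α = 0.10 → fail to reject H₀.

There is not sufficient evidence at the 10% significance level to conclude that a linear relationship exists between x and y.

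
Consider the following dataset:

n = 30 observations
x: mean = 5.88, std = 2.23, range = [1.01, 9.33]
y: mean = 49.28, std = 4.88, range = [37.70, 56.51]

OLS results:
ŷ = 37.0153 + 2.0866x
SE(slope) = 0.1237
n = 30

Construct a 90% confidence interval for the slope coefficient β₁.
The 90% CI for β₁ is (1.8762, 2.2970)

Confidence interval for the slope:

The 90% CI for β₁ is: β̂₁ ± t*(α/2, n-2) × SE(β̂₁)

Step 1: Find critical t-value
- Confidence level = 0.9
- Degrees of freedom = n - 2 = 30 - 2 = 28
- t*(α/2, 28) = 1.7011

Step 2: Calculate margin of error
Margin = 1.7011 × 0.1237 = 0.2104

Step 3: Construct interval
CI = 2.0866 ± 0.2104
CI = (1.8762, 2.2970)

Interpretation: We are 90% confident that the true slope β₁ lies between 1.8762 and 2.2970.
Both endpoints are positive, so the data support a genuinely positive slope at this confidence level.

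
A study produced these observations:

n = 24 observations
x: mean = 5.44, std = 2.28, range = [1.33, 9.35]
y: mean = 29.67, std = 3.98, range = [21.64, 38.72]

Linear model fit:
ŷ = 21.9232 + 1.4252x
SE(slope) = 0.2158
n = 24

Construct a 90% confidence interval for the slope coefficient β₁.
The 90% CI for β₁ is (1.0546, 1.7958)

Confidence interval for the slope:

The 90% CI for β₁ is: β̂₁ ± t*(α/2, n-2) × SE(β̂₁)

Step 1: Find critical t-value
- Confidence level = 0.9
- Degrees of freedom = n - 2 = 24 - 2 = 22
- t*(α/2, 22) = 1.7171

Step 2: Calculate margin of error
Margin = 1.7171 × 0.2158 = 0.3706

Step 3: Construct interval
CI = 1.4252 ± 0.3706
CI = (1.0546, 1.7958)

Interpretation: each one-unit increase in x is associated with a change in mean y of between 1.0546 and 1.7958, with 90% confidence.
Both endpoints are positive, so the data support a genuinely positive slope at this confidence level.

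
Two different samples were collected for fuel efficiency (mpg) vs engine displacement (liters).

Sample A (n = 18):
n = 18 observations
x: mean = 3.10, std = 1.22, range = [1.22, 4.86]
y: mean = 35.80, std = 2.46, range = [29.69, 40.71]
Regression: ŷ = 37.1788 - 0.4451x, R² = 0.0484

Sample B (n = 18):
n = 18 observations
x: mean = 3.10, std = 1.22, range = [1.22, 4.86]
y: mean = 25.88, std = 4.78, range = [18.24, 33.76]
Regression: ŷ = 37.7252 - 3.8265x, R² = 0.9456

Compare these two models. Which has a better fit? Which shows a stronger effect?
Model B has the better fit (R² = 0.9456 vs 0.0484). Model B shows the stronger effect (|β₁| = 3.8265 vs 0.4451).

Model Comparison:

Fit — compare R²:
- Model A: R² = 0.0484 → 4.84% of variance in fuel efficiency explained
- Model B: R² = 0.9456 → 94.56% of variance in fuel efficiency explained
- 0.9456 > 0.0484 → Model B has the better fit

Strength of effect — compare |β₁|:
- Model A: β₁ = -0.4451 → predicted fuel efficiency falls 0.4451 mpg per additional liter of engine displacement
- Model B: β₁ = -3.8265 → predicted fuel efficiency falls 3.8265 mpg per additional liter of engine displacement
- |-0.4451| < |-3.8265| → Model B shows the stronger marginal effect

Notes:
- The two samples could reflect different populations, time periods, or measurement quality.
- R² measures how tightly points cluster around the line; β₁ measures how steep the line is — they answer different questions.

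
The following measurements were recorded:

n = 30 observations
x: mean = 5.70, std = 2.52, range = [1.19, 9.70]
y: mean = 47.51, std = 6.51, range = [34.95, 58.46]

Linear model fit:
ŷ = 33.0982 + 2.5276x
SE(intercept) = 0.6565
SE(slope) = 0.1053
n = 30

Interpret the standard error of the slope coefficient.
The slope 2.5276 is pinned down to within about ±0.1053 (one SE) by these data — relative uncertainty 4.2%, i.e. precise.

SE(β̂₁) = 0.1053 says: if we drew many samples of n = 30 from the same population and refit each time, the fitted slopes would scatter with a standard deviation of roughly 0.1053 around the true β₁.

Relative precision:
- SE / |β̂₁| = 0.1053 / 2.5276 = 4.2%
- Rule of thumb (under 20%: precise; 20% to under 50%: moderately precise; 50% or more: imprecise) → precise

Link to the t-test: t = β̂₁ / SE(β̂₁) = 2.5276 / 0.1053 = 24.0038, the statistic for H₀: β₁ = 0.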